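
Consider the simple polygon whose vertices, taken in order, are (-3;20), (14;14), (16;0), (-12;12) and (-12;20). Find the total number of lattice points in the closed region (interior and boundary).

By the shoelace formula, twice the signed area is |((-3)·14 − 14·20) + (14·0 − 16·14) + (16·12 − (-12)·0) + ((-12)·20 − (-12)·12) + ((-12)·20 − (-3)·20)| = 630, so the area is 315.
Along each edge there are gcd(|Δx|,|Δy|)+1 lattice points, so counting each shared vertex once the boundary has gcd(17,6) + gcd(2,14) + gcd(28,12) + gcd(0,8) + gcd(9,0) = 1+2+4+8+9 = 24.
Pick's theorem gives I = A − B/2 + 1 = 315 − 24/2 + 1 = 304, so the closed region contains I + B = 304 + 24 = 328 lattice points.

328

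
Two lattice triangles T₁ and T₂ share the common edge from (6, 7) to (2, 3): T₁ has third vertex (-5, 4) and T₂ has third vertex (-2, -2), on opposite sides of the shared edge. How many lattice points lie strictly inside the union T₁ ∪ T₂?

17

The union is the simple quadrilateral with vertices (6, 7), (-5, 4), (2, 3), (-2, -2) in order.
By the shoelace formula, twice the signed area is |(6·4 − (-5)·7) + ((-5)·3 − 2·4) + (2·(-2) − (-2)·3) + ((-2)·7 − 6·(-2))| = 36, so the area is 18.
Summing gcd(|Δx|,|Δy|) over the edges gives the boundary count: gcd(11,3) + gcd(7,1) + gcd(4,5) + gcd(8,9) = 1+1+1+1 = 4.
By Pick's theorem I = A − B/2 + 1 = 18 − 4/2 + 1 = 17.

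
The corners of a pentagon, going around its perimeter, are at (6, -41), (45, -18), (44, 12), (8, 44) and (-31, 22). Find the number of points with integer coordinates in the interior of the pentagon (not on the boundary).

The shoelace formula gives twice the area as |[6·(-18) − 45·(-41)] + [45·12 − 44·(-18)] + [44·44 − 8·12] + [8·22 − (-31)·44] + [(-31)·(-41) − 6·22]| = 7588, so the area is 3794.
The number of boundary lattice points is Σ gcd(|Δx|,|Δy|) = gcd(39,23) + gcd(1,30) + gcd(36,32) + gcd(39,22) + gcd(37,63) = 1+1+4+1+1 = 8.
Pick's theorem gives I = A − B/2 + 1 = 3794 − 8/2 + 1 = 3791.

3791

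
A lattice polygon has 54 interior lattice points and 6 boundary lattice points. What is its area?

Pick's theorem states A = I + B/2 − 1, so A = 54 + 6/2 − 1 = 56.

56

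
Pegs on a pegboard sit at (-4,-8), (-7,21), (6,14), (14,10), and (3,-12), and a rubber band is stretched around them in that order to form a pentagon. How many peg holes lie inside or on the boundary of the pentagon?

By the shoelace formula, twice the signed area is |[(-4)·21 − (-7)·(-8)] + [(-7)·14 − 6·21] + [6·10 − 14·14] + [14·(-12) − 3·10] + [3·(-8) − (-4)·(-12)]| = 770, so the area is 385.
Along each edge there are gcd(|Δx|,|Δy|)+1 lattice points, so counting each shared vertex once the boundary has gcd(3,29) + gcd(13,7) + gcd(8,4) + gcd(11,22) + gcd(7,4) = 1+1+4+11+1 = 18.
Pick's theorem gives I = A − B/2 + 1 = 385 − 18/2 + 1 = 377, so the closed region contains I + B = 377 + 18 = 395 lattice points.

395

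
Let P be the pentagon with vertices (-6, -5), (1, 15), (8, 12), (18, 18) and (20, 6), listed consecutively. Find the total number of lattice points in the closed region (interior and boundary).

Using the shoelace formula, 2A = |[(-6)·15 − 1·(-5)] + [1·12 − 8·15] + [8·18 − 18·12] + [18·6 − 20·18] + [20·(-5) − (-6)·6]| = 581, so the area is 581/2.
Along each edge there are gcd(|Δx|,|Δy|)+1 lattice points, so counting each shared vertex once the boundary has gcd(7,20) + gcd(7,3) + gcd(10,6) + gcd(2,12) + gcd(26,11) = 1+1+2+2+1 = 7.
Pick's theorem gives I = A − B/2 + 1 = 581/2 − 7/2 + 1 = 288, so the closed region contains I + B = 288 + 7 = 295 lattice points.

295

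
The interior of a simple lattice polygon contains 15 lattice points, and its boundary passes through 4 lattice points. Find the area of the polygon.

By Pick's theorem, A = I + B/2 − 1 = 15 + 4/2 − 1 = 16.

16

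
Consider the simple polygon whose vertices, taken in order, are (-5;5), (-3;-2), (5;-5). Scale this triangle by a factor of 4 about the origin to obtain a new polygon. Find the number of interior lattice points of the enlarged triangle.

377

By the shoelace formula, twice the signed area is |((-5)·(-2) − (-3)·5) + ((-3)·(-5) − 5·(-2)) + (5·5 − (-5)·(-5))| = 50, so the area is 25.
Summing gcd(|Δx|,|Δy|) over the edges gives the boundary count: gcd(2,7) + gcd(8,3) + gcd(10,10) = 1+1+10 = 12.
Scaling by 4 multiplies the area by 4² = 16 (so the new area is 400) and multiplies the boundary lattice-point count by 4, giving 48.
By Pick's theorem, the interior count of the dilated polygon is 400 − 48/2 + 1 = 377.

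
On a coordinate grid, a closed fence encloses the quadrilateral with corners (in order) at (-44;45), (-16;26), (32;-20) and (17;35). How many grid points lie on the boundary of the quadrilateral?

Summing gcd(|Δx|,|Δy|) over the edges gives the boundary count: gcd(28,19) + gcd(48,46) + gcd(15,55) + gcd(61,10) = 1+2+5+1 = 9.

9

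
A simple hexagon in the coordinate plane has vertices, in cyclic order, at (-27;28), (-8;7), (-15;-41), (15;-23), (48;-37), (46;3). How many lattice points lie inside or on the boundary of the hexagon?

2603

The shoelace formula gives twice the area as |[(-27)·7 − (-8)·28] + [(-8)·(-41) − (-15)·7] + [(-15)·(-23) − 15·(-41)] + [15·(-37) − 48·(-23)] + [48·3 − 46·(-37)] + [46·28 − (-27)·3]| = 5192, so the area is 2596.
The number of boundary lattice points is Σ gcd(|Δx|,|Δy|) = gcd(19,21) + gcd(7,48) + gcd(30,18) + gcd(33,14) + gcd(2,40) + gcd(73,25) = 1+1+6+1+2+1 = 12.
Pick's theorem gives I = A − B/2 + 1 = 2596 − 12/2 + 1 = 2591, so the closed region contains I + B = 2591 + 12 = 2603 lattice points.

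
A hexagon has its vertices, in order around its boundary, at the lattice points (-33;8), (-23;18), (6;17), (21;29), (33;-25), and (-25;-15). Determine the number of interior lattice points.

By the shoelace formula, twice the signed area is |[(-33)·18 − (-23)·8] + [(-23)·17 − 6·18] + [6·29 − 21·17] + [21·(-25) − 33·29] + [33·(-15) − (-25)·(-25)] + [(-25)·8 − (-33)·(-15)]| = 4389, so the area is 4389/2.
Along each edge there are gcd(|Δx|,|Δy|)+1 lattice points, so counting each shared vertex once the boundary has gcd(10,10) + gcd(29,1) + gcd(15,12) + gcd(12,54) + gcd(58,10) + gcd(8,23) = 10+1+3+6+2+1 = 23.
Pick's theorem gives I = A − B/2 + 1 = 4389/2 − 23/2 + 1 = 2184.

2184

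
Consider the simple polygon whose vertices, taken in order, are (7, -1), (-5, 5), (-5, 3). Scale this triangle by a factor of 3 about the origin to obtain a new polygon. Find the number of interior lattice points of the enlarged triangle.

Using the shoelace formula, 2A = |[7·5 − (-5)·(-1)] + [(-5)·3 − (-5)·5] + [(-5)·(-1) − 7·3]| = 24, so the area is 12.
Summing gcd(|Δx|,|Δy|) over the edges gives the boundary count: gcd(12,6) + gcd(0,2) + gcd(12,4) = 6+2+4 = 12.
Scaling by 3 multiplies the area by 3² = 9 (so the new area is 108) and multiplies the boundary lattice-point count by 3, giving 36.
By Pick's theorem, the interior count of the dilated polygon is 108 − 36/2 + 1 = 91.

91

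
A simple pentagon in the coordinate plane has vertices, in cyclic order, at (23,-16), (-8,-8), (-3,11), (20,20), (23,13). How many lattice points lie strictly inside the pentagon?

770

By the shoelace formula, twice the signed area is |[23·(-8) − (-8)·(-16)] + [(-8)·11 − (-3)·(-8)] + [(-3)·20 − 20·11] + [20·13 − 23·20] + [23·(-16) − 23·13]| = 1571, so the area is 1571/2.
Along each edge there are gcd(|Δx|,|Δy|)+1 lattice points, so counting each shared vertex once the boundary has gcd(31,8) + gcd(5,19) + gcd(23,9) + gcd(3,7) + gcd(0,29) = 1+1+1+1+29 = 33.
By Pick's theorem A = I + B/2 − 1, so I = 1571/2 − 33/2 + 1 = 770.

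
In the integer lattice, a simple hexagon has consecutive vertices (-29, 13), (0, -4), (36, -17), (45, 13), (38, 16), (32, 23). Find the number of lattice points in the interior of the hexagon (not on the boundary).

The shoelace formula gives twice the area as |((-29)·(-4) − 0·13) + (0·(-17) − 36·(-4)) + (36·13 − 45·(-17)) + (45·16 − 38·13) + (38·23 − 32·16) + (32·13 − (-29)·23)| = 3164, so the area is 1582.
The number of boundary lattice points is Σ gcd(|Δx|,|Δy|) = gcd(29,17) + gcd(36,13) + gcd(9,30) + gcd(7,3) + gcd(6,7) + gcd(61,10) = 1+1+3+1+1+1 = 8.
By Pick's theorem A = I + B/2 − 1, so I = 1582 − 8/2 + 1 = 1579.

1579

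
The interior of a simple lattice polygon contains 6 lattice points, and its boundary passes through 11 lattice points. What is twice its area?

Pick's theorem states A = I + B/2 − 1, so A = 6 + 11/2 − 1 = 21/2.
Hence 2A = 21.

21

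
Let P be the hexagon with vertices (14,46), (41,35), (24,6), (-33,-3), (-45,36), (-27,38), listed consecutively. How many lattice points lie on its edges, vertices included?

11

Summing gcd(|Δx|,|Δy|) over the edges gives the boundary count: gcd(27,11) + gcd(17,29) + gcd(57,9) + gcd(12,39) + gcd(18,2) + gcd(41,8) = 1+1+3+3+2+1 = 11.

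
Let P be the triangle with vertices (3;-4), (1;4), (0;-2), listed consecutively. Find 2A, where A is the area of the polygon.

20

By the shoelace formula, twice the signed area is |[3·4 − 1·(-4)] + [1·(-2) − 0·4] + [0·(-4) − 3·(-2)]| = 20, so the area is 10.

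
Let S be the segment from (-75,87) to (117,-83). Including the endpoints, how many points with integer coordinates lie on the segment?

3

The number of lattice points on a segment between lattice points is gcd(|Δx|,|Δy|) + 1 = gcd(192,170) + 1 = 2 + 1 = 3.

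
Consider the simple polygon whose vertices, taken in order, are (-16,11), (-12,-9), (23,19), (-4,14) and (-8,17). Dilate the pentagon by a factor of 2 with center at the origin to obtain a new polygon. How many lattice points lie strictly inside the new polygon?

1748

The shoelace formula gives twice the area as |[(-16)·(-9) − (-12)·11] + [(-12)·19 − 23·(-9)] + [23·14 − (-4)·19] + [(-4)·17 − (-8)·14] + [(-8)·11 − (-16)·17]| = 881, so the area is 881/2.
Summing gcd(|Δx|,|Δy|) over the edges gives the boundary count: gcd(4,20) + gcd(35,28) + gcd(27,5) + gcd(4,3) + gcd(8,6) = 4+7+1+1+2 = 15.
Scaling by 2 multiplies the area by 2² = 4 (so the new area is 1762) and multiplies the boundary lattice-point count by 2, giving 30.
By Pick's theorem, the interior count of the dilated polygon is 1762 − 30/2 + 1 = 1748.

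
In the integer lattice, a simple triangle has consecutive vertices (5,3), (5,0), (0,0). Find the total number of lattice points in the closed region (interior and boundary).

13

By the shoelace formula, twice the signed area is |[5·0 − 5·3] + [5·0 − 0·0] + [0·3 − 5·0]| = 15, so the area is 15/2.
The number of boundary lattice points is Σ gcd(|Δx|,|Δy|) = gcd(0,3) + gcd(5,0) + gcd(5,3) = 3+5+1 = 9.
Pick's theorem gives I = A − B/2 + 1 = 15/2 − 9/2 + 1 = 4, so the closed region contains I + B = 4 + 9 = 13 lattice points.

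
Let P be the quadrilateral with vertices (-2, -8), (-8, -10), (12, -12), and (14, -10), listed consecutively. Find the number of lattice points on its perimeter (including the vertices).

The number of boundary lattice points is Σ gcd(|Δx|,|Δy|) = gcd(6,2) + gcd(20,2) + gcd(2,2) + gcd(16,2) = 2+2+2+2 = 8.

8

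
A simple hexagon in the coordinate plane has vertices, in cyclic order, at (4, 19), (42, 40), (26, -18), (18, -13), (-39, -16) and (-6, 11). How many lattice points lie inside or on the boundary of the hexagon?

1970

By the shoelace formula, twice the signed area is |[4·40 − 42·19] + [42·(-18) − 26·40] + [26·(-13) − 18·(-18)] + [18·(-16) − (-39)·(-13)] + [(-39)·11 − (-6)·(-16)] + [(-6)·19 − 4·11]| = 3926, so the area is 1963.
The number of boundary lattice points is Σ gcd(|Δx|,|Δy|) = gcd(38,21) + gcd(16,58) + gcd(8,5) + gcd(57,3) + gcd(33,27) + gcd(10,8) = 1+2+1+3+3+2 = 12.
Pick's theorem gives I = A − B/2 + 1 = 1963 − 12/2 + 1 = 1958, so the closed region contains I + B = 1958 + 12 = 1970 lattice points.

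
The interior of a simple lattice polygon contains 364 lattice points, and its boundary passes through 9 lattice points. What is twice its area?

Pick's theorem states A = I + B/2 − 1, so A = 364 + 9/2 − 1 = 735/2.
Hence 2A = 735.

735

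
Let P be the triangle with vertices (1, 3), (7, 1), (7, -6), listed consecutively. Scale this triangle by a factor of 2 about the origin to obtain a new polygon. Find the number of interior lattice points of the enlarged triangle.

73

Using the shoelace formula, 2A = |(1·1 − 7·3) + (7·(-6) − 7·1) + (7·3 − 1·(-6))| = 42, so the area is 21.
The number of boundary lattice points is Σ gcd(|Δx|,|Δy|) = gcd(6,2) + gcd(0,7) + gcd(6,9) = 2+7+3 = 12.
Scaling by 2 multiplies the area by 2² = 4 (so the new area is 84) and multiplies the boundary lattice-point count by 2, giving 24.
By Pick's theorem, the interior count of the dilated polygon is 84 − 24/2 + 1 = 73.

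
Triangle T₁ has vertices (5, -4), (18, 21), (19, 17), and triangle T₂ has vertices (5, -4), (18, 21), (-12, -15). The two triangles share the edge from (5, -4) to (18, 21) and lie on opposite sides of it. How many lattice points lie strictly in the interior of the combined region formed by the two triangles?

173

The union is the simple quadrilateral with vertices (5, -4), (19, 17), (18, 21), (-12, -15) in order.
Using the shoelace formula, 2A = |[5·17 − 19·(-4)] + [19·21 − 18·17] + [18·(-15) − (-12)·21] + [(-12)·(-4) − 5·(-15)]| = 359, so the area is 179.5.
Along each edge there are gcd(|Δx|,|Δy|)+1 lattice points, so counting each shared vertex once the boundary has gcd(14,21) + gcd(1,4) + gcd(30,36) + gcd(17,11) = 7+1+6+1 = 15.
By Pick's theorem I = A − B/2 + 1 = 179.5 − 15/2 + 1 = 173.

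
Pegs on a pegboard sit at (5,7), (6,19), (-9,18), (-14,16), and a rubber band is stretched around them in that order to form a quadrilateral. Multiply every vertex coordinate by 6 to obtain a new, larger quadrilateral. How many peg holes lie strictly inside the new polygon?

4705

Using the shoelace formula, 2A = |(5·19 − 6·7) + (6·18 − (-9)·19) + ((-9)·16 − (-14)·18) + ((-14)·7 − 5·16)| = 262, so the area is 131.
Along each edge there are gcd(|Δx|,|Δy|)+1 lattice points, so counting each shared vertex once the boundary has gcd(1,12) + gcd(15,1) + gcd(5,2) + gcd(19,9) = 1+1+1+1 = 4.
Scaling by 6 multiplies the area by 6² = 36 (so the new area is 4716) and multiplies the boundary lattice-point count by 6, giving 24.
By Pick's theorem, the interior count of the dilated polygon is 4716 − 24/2 + 1 = 4705.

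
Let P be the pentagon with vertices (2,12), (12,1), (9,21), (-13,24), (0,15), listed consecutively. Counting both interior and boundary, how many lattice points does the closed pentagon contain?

The shoelace formula gives twice the area as |[2·1 − 12·12] + [12·21 − 9·1] + [9·24 − (-13)·21] + [(-13)·15 − 0·24] + [0·12 − 2·15]| = 365, so the area is 365/2.
The number of boundary lattice points is Σ gcd(|Δx|,|Δy|) = gcd(10,11) + gcd(3,20) + gcd(22,3) + gcd(13,9) + gcd(2,3) = 1+1+1+1+1 = 5.
Pick's theorem gives I = A − B/2 + 1 = 365/2 − 5/2 + 1 = 181, so the closed region contains I + B = 181 + 5 = 186 lattice points.

186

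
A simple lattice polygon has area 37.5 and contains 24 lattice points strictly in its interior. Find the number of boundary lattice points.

29

Pick's theorem gives A = I + B/2 − 1, so B = 2(A − I + 1) = 2(37.5 − 24 + 1) = 29.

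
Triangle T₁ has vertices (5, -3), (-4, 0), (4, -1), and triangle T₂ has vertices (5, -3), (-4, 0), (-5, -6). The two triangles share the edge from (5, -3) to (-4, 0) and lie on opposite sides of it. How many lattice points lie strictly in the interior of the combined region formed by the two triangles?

35

The union is the simple quadrilateral with vertices (5, -3), (4, -1), (-4, 0), (-5, -6) in order.
Using the shoelace formula, 2A = |[5·(-1) − 4·(-3)] + [4·0 − (-4)·(-1)] + [(-4)·(-6) − (-5)·0] + [(-5)·(-3) − 5·(-6)]| = 72, so the area is 36.
Along each edge there are gcd(|Δx|,|Δy|)+1 lattice points, so counting each shared vertex once the boundary has gcd(1,2) + gcd(8,1) + gcd(1,6) + gcd(10,3) = 1+1+1+1 = 4.
By Pick's theorem I = A − B/2 + 1 = 36 − 4/2 + 1 = 35.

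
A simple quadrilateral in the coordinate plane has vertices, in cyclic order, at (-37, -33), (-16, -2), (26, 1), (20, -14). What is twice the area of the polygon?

1980

Using the shoelace formula, 2A = |((-37)·(-2) − (-16)·(-33)) + ((-16)·1 − 26·(-2)) + (26·(-14) − 20·1) + (20·(-33) − (-37)·(-14))| = 1980, so the area is 990.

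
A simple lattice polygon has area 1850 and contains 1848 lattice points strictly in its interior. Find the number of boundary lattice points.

6

Pick's theorem gives A = I + B/2 − 1, so B = 2(A − I + 1) = 2(1850 − 1848 + 1) = 6.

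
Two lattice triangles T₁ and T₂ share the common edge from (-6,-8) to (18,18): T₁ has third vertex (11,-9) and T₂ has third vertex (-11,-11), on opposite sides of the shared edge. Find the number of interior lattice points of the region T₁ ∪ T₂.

247

The union is the simple quadrilateral with vertices (-6,-8), (11,-9), (18,18), (-11,-11) in order.
By the shoelace formula, twice the signed area is |[(-6)·(-9) − 11·(-8)] + [11·18 − 18·(-9)] + [18·(-11) − (-11)·18] + [(-11)·(-8) − (-6)·(-11)]| = 524, so the area is 262.
Along each edge there are gcd(|Δx|,|Δy|)+1 lattice points, so counting each shared vertex once the boundary has gcd(17,1) + gcd(7,27) + gcd(29,29) + gcd(5,3) = 1+1+29+1 = 32.
By Pick's theorem I = A − B/2 + 1 = 262 − 32/2 + 1 = 247.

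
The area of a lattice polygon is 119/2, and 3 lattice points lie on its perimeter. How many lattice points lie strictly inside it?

Pick's theorem A = I + B/2 − 1 rearranges to I = A − B/2 + 1 = 119/2 − 3/2 + 1 = 59.

59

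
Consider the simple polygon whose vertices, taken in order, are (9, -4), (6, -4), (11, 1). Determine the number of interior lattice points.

4

Using the shoelace formula, 2A = |[9·(-4) − 6·(-4)] + [6·1 − 11·(-4)] + [11·(-4) − 9·1]| = 15, so the area is 15/2.
The number of boundary lattice points is Σ gcd(|Δx|,|Δy|) = gcd(3,0) + gcd(5,5) + gcd(2,5) = 3+5+1 = 9.
Pick's theorem gives I = A − B/2 + 1 = 15/2 − 9/2 + 1 = 4.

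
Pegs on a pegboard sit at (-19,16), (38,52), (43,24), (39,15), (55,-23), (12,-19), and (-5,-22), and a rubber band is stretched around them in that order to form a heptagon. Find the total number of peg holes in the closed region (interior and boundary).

3286

By the shoelace formula, twice the signed area is |[(-19)·52 − 38·16] + [38·24 − 43·52] + [43·15 − 39·24] + [39·(-23) − 55·15] + [55·(-19) − 12·(-23)] + [12·(-22) − (-5)·(-19)] + [(-5)·16 − (-19)·(-22)]| = 6559, so the area is 3279.5.
The number of boundary lattice points is Σ gcd(|Δx|,|Δy|) = gcd(57,36) + gcd(5,28) + gcd(4,9) + gcd(16,38) + gcd(43,4) + gcd(17,3) + gcd(14,38) = 3+1+1+2+1+1+2 = 11.
Pick's theorem gives I = A − B/2 + 1 = 3279.5 − 11/2 + 1 = 3275, so the closed region contains I + B = 3275 + 11 = 3286 lattice points.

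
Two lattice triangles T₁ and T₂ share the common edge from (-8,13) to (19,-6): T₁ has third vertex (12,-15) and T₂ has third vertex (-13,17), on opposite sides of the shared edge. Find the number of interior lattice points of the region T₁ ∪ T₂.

The union is the simple quadrilateral with vertices (-8,13), (12,-15), (19,-6), (-13,17) in order.
By the shoelace formula, twice the signed area is |((-8)·(-15) − 12·13) + (12·(-6) − 19·(-15)) + (19·17 − (-13)·(-6)) + ((-13)·13 − (-8)·17)| = 389, so the area is 194.5.
The number of boundary lattice points is Σ gcd(|Δx|,|Δy|) = gcd(20,28) + gcd(7,9) + gcd(32,23) + gcd(5,4) = 4+1+1+1 = 7.
By Pick's theorem I = A − B/2 + 1 = 194.5 − 7/2 + 1 = 192.

192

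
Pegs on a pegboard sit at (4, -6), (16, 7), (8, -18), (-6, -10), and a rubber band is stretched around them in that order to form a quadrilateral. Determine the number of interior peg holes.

Using the shoelace formula, 2A = |[4·7 − 16·(-6)] + [16·(-18) − 8·7] + [8·(-10) − (-6)·(-18)] + [(-6)·(-6) − 4·(-10)]| = 332, so the area is 166.
The number of boundary lattice points is Σ gcd(|Δx|,|Δy|) = gcd(12,13) + gcd(8,25) + gcd(14,8) + gcd(10,4) = 1+1+2+2 = 6.
Pick's theorem gives I = A − B/2 + 1 = 166 − 6/2 + 1 = 164.

164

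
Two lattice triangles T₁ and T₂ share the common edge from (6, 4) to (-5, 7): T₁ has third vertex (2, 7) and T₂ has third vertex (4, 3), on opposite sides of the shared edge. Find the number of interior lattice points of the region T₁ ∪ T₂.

15

The union is the simple quadrilateral with vertices (6, 4), (2, 7), (-5, 7), (4, 3) in order.
By the shoelace formula, twice the signed area is |[6·7 − 2·4] + [2·7 − (-5)·7] + [(-5)·3 − 4·7] + [4·4 − 6·3]| = 38, so the area is 19.
The number of boundary lattice points is Σ gcd(|Δx|,|Δy|) = gcd(4,3) + gcd(7,0) + gcd(9,4) + gcd(2,1) = 1+7+1+1 = 10.
By Pick's theorem I = A − B/2 + 1 = 19 − 10/2 + 1 = 15.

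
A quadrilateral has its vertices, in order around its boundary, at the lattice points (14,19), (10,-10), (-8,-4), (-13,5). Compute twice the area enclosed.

859

The shoelace formula gives twice the area as |[14·(-10) − 10·19] + [10·(-4) − (-8)·(-10)] + [(-8)·5 − (-13)·(-4)] + [(-13)·19 − 14·5]| = 859, so the area is 429.5.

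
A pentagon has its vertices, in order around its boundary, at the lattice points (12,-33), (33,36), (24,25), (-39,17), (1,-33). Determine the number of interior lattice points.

The shoelace formula gives twice the area as |[12·36 − 33·(-33)] + [33·25 − 24·36] + [24·17 − (-39)·25] + [(-39)·(-33) − 1·17] + [1·(-33) − 12·(-33)]| = 4498, so the area is 2249.
Summing gcd(|Δx|,|Δy|) over the edges gives the boundary count: gcd(21,69) + gcd(9,11) + gcd(63,8) + gcd(40,50) + gcd(11,0) = 3+1+1+10+11 = 26.
Pick's theorem gives I = A − B/2 + 1 = 2249 − 26/2 + 1 = 2237.

2237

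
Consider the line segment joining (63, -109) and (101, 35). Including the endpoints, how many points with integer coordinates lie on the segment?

The number of lattice points on a segment between lattice points is gcd(|Δx|,|Δy|) + 1 = gcd(38,144) + 1 = 2 + 1 = 3.

3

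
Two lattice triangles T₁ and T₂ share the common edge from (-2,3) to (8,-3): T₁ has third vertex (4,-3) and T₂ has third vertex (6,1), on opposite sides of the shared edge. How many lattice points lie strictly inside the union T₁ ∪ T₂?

20

The union is the simple quadrilateral with vertices (-2,3), (4,-3), (8,-3), (6,1) in order.
The shoelace formula gives twice the area as |[(-2)·(-3) − 4·3] + [4·(-3) − 8·(-3)] + [8·1 − 6·(-3)] + [6·3 − (-2)·1]| = 52, so the area is 26.
Along each edge there are gcd(|Δx|,|Δy|)+1 lattice points, so counting each shared vertex once the boundary has gcd(6,6) + gcd(4,0) + gcd(2,4) + gcd(8,2) = 6+4+2+2 = 14.
By Pick's theorem I = A − B/2 + 1 = 26 − 14/2 + 1 = 20.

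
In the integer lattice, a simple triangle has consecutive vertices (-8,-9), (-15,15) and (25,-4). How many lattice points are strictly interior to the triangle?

The shoelace formula gives twice the area as |((-8)·15 − (-15)·(-9)) + ((-15)·(-4) − 25·15) + (25·(-9) − (-8)·(-4))| = 827, so the area is 413.5.
Along each edge there are gcd(|Δx|,|Δy|)+1 lattice points, so counting each shared vertex once the boundary has gcd(7,24) + gcd(40,19) + gcd(33,5) = 1+1+1 = 3.
By Pick's theorem A = I + B/2 − 1, so I = 413.5 − 3/2 + 1 = 413.

413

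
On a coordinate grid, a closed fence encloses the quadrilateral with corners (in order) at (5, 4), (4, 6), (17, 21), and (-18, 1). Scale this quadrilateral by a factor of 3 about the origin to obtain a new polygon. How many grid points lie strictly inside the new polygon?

By the shoelace formula, twice the signed area is |[5·6 − 4·4] + [4·21 − 17·6] + [17·1 − (-18)·21] + [(-18)·4 − 5·1]| = 314, so the area is 157.
Along each edge there are gcd(|Δx|,|Δy|)+1 lattice points, so counting each shared vertex once the boundary has gcd(1,2) + gcd(13,15) + gcd(35,20) + gcd(23,3) = 1+1+5+1 = 8.
Scaling by 3 multiplies the area by 3² = 9 (so the new area is 1413) and multiplies the boundary lattice-point count by 3, giving 24.
By Pick's theorem, the interior count of the dilated polygon is 1413 − 24/2 + 1 = 1402.

1402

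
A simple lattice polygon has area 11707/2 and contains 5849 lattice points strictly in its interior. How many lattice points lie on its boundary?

Pick's theorem gives A = I + B/2 − 1, so B = 2(A − I + 1) = 2(11707/2 − 5849 + 1) = 11.

11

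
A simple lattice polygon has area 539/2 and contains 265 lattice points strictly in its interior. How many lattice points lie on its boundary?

11

Pick's theorem gives A = I + B/2 − 1, so B = 2(A − I + 1) = 2(539/2 − 265 + 1) = 11.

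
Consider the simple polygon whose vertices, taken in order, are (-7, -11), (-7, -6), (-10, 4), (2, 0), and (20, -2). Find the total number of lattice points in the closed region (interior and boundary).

196

The shoelace formula gives twice the area as |[(-7)·(-6) − (-7)·(-11)] + [(-7)·4 − (-10)·(-6)] + [(-10)·0 − 2·4] + [2·(-2) − 20·0] + [20·(-11) − (-7)·(-2)]| = 369, so the area is 369/2.
The number of boundary lattice points is Σ gcd(|Δx|,|Δy|) = gcd(0,5) + gcd(3,10) + gcd(12,4) + gcd(18,2) + gcd(27,9) = 5+1+4+2+9 = 21.
Pick's theorem gives I = A − B/2 + 1 = 369/2 − 21/2 + 1 = 175, so the closed region contains I + B = 175 + 21 = 196 lattice points.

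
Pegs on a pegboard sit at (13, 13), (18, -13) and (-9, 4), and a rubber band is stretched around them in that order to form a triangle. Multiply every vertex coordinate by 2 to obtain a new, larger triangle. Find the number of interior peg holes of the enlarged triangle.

By the shoelace formula, twice the signed area is |[13·(-13) − 18·13] + [18·4 − (-9)·(-13)] + [(-9)·13 − 13·4]| = 617, so the area is 617/2.
The number of boundary lattice points is Σ gcd(|Δx|,|Δy|) = gcd(5,26) + gcd(27,17) + gcd(22,9) = 1+1+1 = 3.
Scaling by 2 multiplies the area by 2² = 4 (so the new area is 1234) and multiplies the boundary lattice-point count by 2, giving 6.
By Pick's theorem, the interior count of the dilated polygon is 1234 − 6/2 + 1 = 1232.

1232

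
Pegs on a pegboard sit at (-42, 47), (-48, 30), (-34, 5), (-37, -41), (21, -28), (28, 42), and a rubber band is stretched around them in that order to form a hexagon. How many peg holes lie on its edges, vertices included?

16

Along each edge there are gcd(|Δx|,|Δy|)+1 lattice points, so counting each shared vertex once the boundary has gcd(6,17) + gcd(14,25) + gcd(3,46) + gcd(58,13) + gcd(7,70) + gcd(70,5) = 1+1+1+1+7+5 = 16.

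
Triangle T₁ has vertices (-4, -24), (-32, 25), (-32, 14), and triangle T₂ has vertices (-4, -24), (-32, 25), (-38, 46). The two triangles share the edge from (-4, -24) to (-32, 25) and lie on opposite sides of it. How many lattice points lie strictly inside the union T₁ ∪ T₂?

293

The union is the simple quadrilateral with vertices (-4, -24), (-32, 14), (-32, 25), (-38, 46) in order.
By the shoelace formula, twice the signed area is |((-4)·14 − (-32)·(-24)) + ((-32)·25 − (-32)·14) + ((-32)·46 − (-38)·25) + ((-38)·(-24) − (-4)·46)| = 602, so the area is 301.
The number of boundary lattice points is Σ gcd(|Δx|,|Δy|) = gcd(28,38) + gcd(0,11) + gcd(6,21) + gcd(34,70) = 2+11+3+2 = 18.
By Pick's theorem I = A − B/2 + 1 = 301 − 18/2 + 1 = 293.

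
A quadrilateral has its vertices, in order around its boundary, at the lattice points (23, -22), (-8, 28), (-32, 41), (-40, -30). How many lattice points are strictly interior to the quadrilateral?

2602

The shoelace formula gives twice the area as |(23·28 − (-8)·(-22)) + ((-8)·41 − (-32)·28) + ((-32)·(-30) − (-40)·41) + ((-40)·(-22) − 23·(-30))| = 5206, so the area is 2603.
The number of boundary lattice points is Σ gcd(|Δx|,|Δy|) = gcd(31,50) + gcd(24,13) + gcd(8,71) + gcd(63,8) = 1+1+1+1 = 4.
By Pick's theorem A = I + B/2 − 1, so I = 2603 − 4/2 + 1 = 2602.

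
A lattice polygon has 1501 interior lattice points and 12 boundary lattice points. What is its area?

1506

By Pick's theorem, A = I + B/2 − 1 = 1501 + 12/2 − 1 = 1506.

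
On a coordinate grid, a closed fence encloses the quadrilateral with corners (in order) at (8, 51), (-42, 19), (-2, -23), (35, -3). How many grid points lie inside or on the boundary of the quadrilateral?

2976

Using the shoelace formula, 2A = |(8·19 − (-42)·51) + ((-42)·(-23) − (-2)·19) + ((-2)·(-3) − 35·(-23)) + (35·51 − 8·(-3))| = 5918, so the area is 2959.
The number of boundary lattice points is Σ gcd(|Δx|,|Δy|) = gcd(50,32) + gcd(40,42) + gcd(37,20) + gcd(27,54) = 2+2+1+27 = 32.
Pick's theorem gives I = A − B/2 + 1 = 2959 − 32/2 + 1 = 2944, so the closed region contains I + B = 2944 + 32 = 2976 lattice points.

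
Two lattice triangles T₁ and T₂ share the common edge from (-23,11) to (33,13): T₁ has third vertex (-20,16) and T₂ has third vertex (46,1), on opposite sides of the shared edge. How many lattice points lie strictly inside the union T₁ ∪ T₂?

485

The union is the simple quadrilateral with vertices (-23,11), (-20,16), (33,13), (46,1) in order.
Using the shoelace formula, 2A = |((-23)·16 − (-20)·11) + ((-20)·13 − 33·16) + (33·1 − 46·13) + (46·11 − (-23)·1)| = 972, so the area is 486.
Summing gcd(|Δx|,|Δy|) over the edges gives the boundary count: gcd(3,5) + gcd(53,3) + gcd(13,12) + gcd(69,10) = 1+1+1+1 = 4.
By Pick's theorem I = A − B/2 + 1 = 486 − 4/2 + 1 = 485.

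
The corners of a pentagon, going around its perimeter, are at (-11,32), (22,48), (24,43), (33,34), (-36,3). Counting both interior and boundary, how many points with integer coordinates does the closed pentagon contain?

By the shoelace formula, twice the signed area is |((-11)·48 − 22·32) + (22·43 − 24·48) + (24·34 − 33·43) + (33·3 − (-36)·34) + ((-36)·32 − (-11)·3)| = 1837, so the area is 918.5.
Summing gcd(|Δx|,|Δy|) over the edges gives the boundary count: gcd(33,16) + gcd(2,5) + gcd(9,9) + gcd(69,31) + gcd(25,29) = 1+1+9+1+1 = 13.
Pick's theorem gives I = A − B/2 + 1 = 918.5 − 13/2 + 1 = 913, so the closed region contains I + B = 913 + 13 = 926 lattice points.

926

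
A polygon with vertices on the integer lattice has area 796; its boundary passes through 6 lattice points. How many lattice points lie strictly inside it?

From Pick's theorem, I = A − B/2 + 1 = 796 − 6/2 + 1 = 794.

794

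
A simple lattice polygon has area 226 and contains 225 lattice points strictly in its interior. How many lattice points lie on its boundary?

4

Pick's theorem gives A = I + B/2 − 1, so B = 2(A − I + 1) = 2(226 − 225 + 1) = 4.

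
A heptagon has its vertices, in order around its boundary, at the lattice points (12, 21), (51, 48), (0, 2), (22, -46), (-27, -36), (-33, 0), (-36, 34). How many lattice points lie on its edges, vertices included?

15

Along each edge there are gcd(|Δx|,|Δy|)+1 lattice points, so counting each shared vertex once the boundary has gcd(39,27) + gcd(51,46) + gcd(22,48) + gcd(49,10) + gcd(6,36) + gcd(3,34) + gcd(48,13) = 3+1+2+1+6+1+1 = 15.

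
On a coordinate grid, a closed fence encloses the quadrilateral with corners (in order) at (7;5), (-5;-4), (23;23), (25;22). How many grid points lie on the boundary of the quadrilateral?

6

The number of boundary lattice points is Σ gcd(|Δx|,|Δy|) = gcd(12,9) + gcd(28,27) + gcd(2,1) + gcd(18,17) = 3+1+1+1 = 6.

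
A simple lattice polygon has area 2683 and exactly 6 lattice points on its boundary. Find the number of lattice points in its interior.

2681

Pick's theorem A = I + B/2 − 1 rearranges to I = A − B/2 + 1 = 2683 − 6/2 + 1 = 2681.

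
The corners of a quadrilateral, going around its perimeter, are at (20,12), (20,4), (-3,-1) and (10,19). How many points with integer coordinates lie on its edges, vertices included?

Summing gcd(|Δx|,|Δy|) over the edges gives the boundary count: gcd(0,8) + gcd(23,5) + gcd(13,20) + gcd(10,7) = 8+1+1+1 = 11.

11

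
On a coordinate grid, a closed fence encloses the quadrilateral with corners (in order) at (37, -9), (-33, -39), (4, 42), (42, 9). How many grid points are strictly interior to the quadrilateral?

Using the shoelace formula, 2A = |(37·(-39) − (-33)·(-9)) + ((-33)·42 − 4·(-39)) + (4·9 − 42·42) + (42·(-9) − 37·9)| = 5409, so the area is 5409/2.
Along each edge there are gcd(|Δx|,|Δy|)+1 lattice points, so counting each shared vertex once the boundary has gcd(70,30) + gcd(37,81) + gcd(38,33) + gcd(5,18) = 10+1+1+1 = 13.
Pick's theorem gives I = A − B/2 + 1 = 5409/2 − 13/2 + 1 = 2699.

2699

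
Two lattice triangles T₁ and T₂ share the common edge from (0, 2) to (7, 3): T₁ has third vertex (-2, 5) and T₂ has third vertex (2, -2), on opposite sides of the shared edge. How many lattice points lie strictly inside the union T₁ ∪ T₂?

The union is the simple quadrilateral with vertices (0, 2), (-2, 5), (7, 3), (2, -2) in order.
By the shoelace formula, twice the signed area is |(0·5 − (-2)·2) + ((-2)·3 − 7·5) + (7·(-2) − 2·3) + (2·2 − 0·(-2))| = 53, so the area is 53/2.
Along each edge there are gcd(|Δx|,|Δy|)+1 lattice points, so counting each shared vertex once the boundary has gcd(2,3) + gcd(9,2) + gcd(5,5) + gcd(2,4) = 1+1+5+2 = 9.
By Pick's theorem I = A − B/2 + 1 = 53/2 − 9/2 + 1 = 23.

23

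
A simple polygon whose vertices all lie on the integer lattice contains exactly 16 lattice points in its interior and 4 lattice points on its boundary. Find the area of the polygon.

17

Pick's theorem states A = I + B/2 − 1, so A = 16 + 4/2 − 1 = 17.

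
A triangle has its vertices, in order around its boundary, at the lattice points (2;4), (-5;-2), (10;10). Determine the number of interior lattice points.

1

By the shoelace formula, twice the signed area is |(2·(-2) − (-5)·4) + ((-5)·10 − 10·(-2)) + (10·4 − 2·10)| = 6, so the area is 3.
Along each edge there are gcd(|Δx|,|Δy|)+1 lattice points, so counting each shared vertex once the boundary has gcd(7,6) + gcd(15,12) + gcd(8,6) = 1+3+2 = 6.
By Pick's theorem A = I + B/2 − 1, so I = 3 − 6/2 + 1 = 1.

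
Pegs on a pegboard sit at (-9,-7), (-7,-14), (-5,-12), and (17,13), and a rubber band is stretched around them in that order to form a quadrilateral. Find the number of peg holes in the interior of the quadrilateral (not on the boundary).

112

The shoelace formula gives twice the area as |((-9)·(-14) − (-7)·(-7)) + ((-7)·(-12) − (-5)·(-14)) + ((-5)·13 − 17·(-12)) + (17·(-7) − (-9)·13)| = 228, so the area is 114.
Along each edge there are gcd(|Δx|,|Δy|)+1 lattice points, so counting each shared vertex once the boundary has gcd(2,7) + gcd(2,2) + gcd(22,25) + gcd(26,20) = 1+2+1+2 = 6.
By Pick's theorem A = I + B/2 − 1, so I = 114 − 6/2 + 1 = 112.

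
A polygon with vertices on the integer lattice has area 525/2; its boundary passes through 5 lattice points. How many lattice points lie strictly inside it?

261

Pick's theorem A = I + B/2 − 1 rearranges to I = A − B/2 + 1 = 525/2 − 5/2 + 1 = 261.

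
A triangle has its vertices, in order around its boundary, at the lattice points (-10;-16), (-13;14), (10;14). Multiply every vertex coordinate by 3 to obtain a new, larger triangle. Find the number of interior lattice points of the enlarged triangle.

3052

By the shoelace formula, twice the signed area is |((-10)·14 − (-13)·(-16)) + ((-13)·14 − 10·14) + (10·(-16) − (-10)·14)| = 690, so the area is 345.
The number of boundary lattice points is Σ gcd(|Δx|,|Δy|) = gcd(3,30) + gcd(23,0) + gcd(20,30) = 3+23+10 = 36.
Scaling by 3 multiplies the area by 3² = 9 (so the new area is 3105) and multiplies the boundary lattice-point count by 3, giving 108.
By Pick's theorem, the interior count of the dilated polygon is 3105 − 108/2 + 1 = 3052.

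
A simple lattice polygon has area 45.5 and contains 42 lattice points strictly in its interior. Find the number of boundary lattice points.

Pick's theorem gives A = I + B/2 − 1, so B = 2(A − I + 1) = 2(45.5 − 42 + 1) = 9.

9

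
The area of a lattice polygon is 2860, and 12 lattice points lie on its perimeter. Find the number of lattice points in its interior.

2855

Pick's theorem A = I + B/2 − 1 rearranges to I = A − B/2 + 1 = 2860 − 12/2 + 1 = 2855.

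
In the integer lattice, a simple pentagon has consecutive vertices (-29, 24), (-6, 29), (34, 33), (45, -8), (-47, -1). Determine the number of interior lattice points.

Using the shoelace formula, 2A = |[(-29)·29 − (-6)·24] + [(-6)·33 − 34·29] + [34·(-8) − 45·33] + [45·(-1) − (-47)·(-8)] + [(-47)·24 − (-29)·(-1)]| = 5216, so the area is 2608.
The number of boundary lattice points is Σ gcd(|Δx|,|Δy|) = gcd(23,5) + gcd(40,4) + gcd(11,41) + gcd(92,7) + gcd(18,25) = 1+4+1+1+1 = 8.
Pick's theorem gives I = A − B/2 + 1 = 2608 − 8/2 + 1 = 2605.

2605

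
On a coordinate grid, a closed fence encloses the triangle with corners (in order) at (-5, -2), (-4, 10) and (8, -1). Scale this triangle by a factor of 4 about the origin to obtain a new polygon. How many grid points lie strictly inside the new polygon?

The shoelace formula gives twice the area as |[(-5)·10 − (-4)·(-2)] + [(-4)·(-1) − 8·10] + [8·(-2) − (-5)·(-1)]| = 155, so the area is 155/2.
Along each edge there are gcd(|Δx|,|Δy|)+1 lattice points, so counting each shared vertex once the boundary has gcd(1,12) + gcd(12,11) + gcd(13,1) = 1+1+1 = 3.
Scaling by 4 multiplies the area by 4² = 16 (so the new area is 1240) and multiplies the boundary lattice-point count by 4, giving 12.
By Pick's theorem, the interior count of the dilated polygon is 1240 − 12/2 + 1 = 1235.

1235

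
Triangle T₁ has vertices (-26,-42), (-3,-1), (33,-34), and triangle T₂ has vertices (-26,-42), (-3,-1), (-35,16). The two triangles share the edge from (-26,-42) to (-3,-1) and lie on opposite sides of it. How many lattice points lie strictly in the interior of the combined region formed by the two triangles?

The union is the simple quadrilateral with vertices (-26,-42), (33,-34), (-3,-1), (-35,16) in order.
The shoelace formula gives twice the area as |[(-26)·(-34) − 33·(-42)] + [33·(-1) − (-3)·(-34)] + [(-3)·16 − (-35)·(-1)] + [(-35)·(-42) − (-26)·16]| = 3938, so the area is 1969.
Summing gcd(|Δx|,|Δy|) over the edges gives the boundary count: gcd(59,8) + gcd(36,33) + gcd(32,17) + gcd(9,58) = 1+3+1+1 = 6.
By Pick's theorem I = A − B/2 + 1 = 1969 − 6/2 + 1 = 1967.

1967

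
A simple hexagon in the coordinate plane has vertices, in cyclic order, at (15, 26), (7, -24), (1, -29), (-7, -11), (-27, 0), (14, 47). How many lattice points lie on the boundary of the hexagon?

8

The number of boundary lattice points is Σ gcd(|Δx|,|Δy|) = gcd(8,50) + gcd(6,5) + gcd(8,18) + gcd(20,11) + gcd(41,47) + gcd(1,21) = 2+1+2+1+1+1 = 8.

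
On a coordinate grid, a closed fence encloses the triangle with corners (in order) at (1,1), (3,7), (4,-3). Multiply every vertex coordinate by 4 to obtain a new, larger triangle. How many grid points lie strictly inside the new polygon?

201

The shoelace formula gives twice the area as |[1·7 − 3·1] + [3·(-3) − 4·7] + [4·1 − 1·(-3)]| = 26, so the area is 13.
Summing gcd(|Δx|,|Δy|) over the edges gives the boundary count: gcd(2,6) + gcd(1,10) + gcd(3,4) = 2+1+1 = 4.
Scaling by 4 multiplies the area by 4² = 16 (so the new area is 208) and multiplies the boundary lattice-point count by 4, giving 16.
By Pick's theorem, the interior count of the dilated polygon is 208 − 16/2 + 1 = 201.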